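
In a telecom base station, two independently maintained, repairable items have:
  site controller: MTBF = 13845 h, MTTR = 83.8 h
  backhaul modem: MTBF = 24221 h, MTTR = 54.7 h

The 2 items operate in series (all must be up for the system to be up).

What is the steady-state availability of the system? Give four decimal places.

0.9917

A(site controller) = MTBF/(MTBF+MTTR) = 13845/(13845+83.8) = 0.993984
A(backhaul modem) = MTBF/(MTBF+MTTR) = 24221/(24221+54.7) = 0.997747
Series availability: 0.993984 × 0.997747 = 0.9917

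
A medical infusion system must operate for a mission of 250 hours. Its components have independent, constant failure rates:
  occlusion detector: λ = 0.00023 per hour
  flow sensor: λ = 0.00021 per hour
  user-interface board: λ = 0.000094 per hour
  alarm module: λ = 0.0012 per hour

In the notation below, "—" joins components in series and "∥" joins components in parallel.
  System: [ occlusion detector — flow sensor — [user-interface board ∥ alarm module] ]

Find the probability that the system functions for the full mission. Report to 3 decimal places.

0.890

R(occlusion detector) = exp(−0.00023 × 250) = 0.94412
R(flow sensor) = exp(−0.00021 × 250) = 0.94885
R(user-interface board) = exp(−0.000094 × 250) = 0.97677
R(alarm module) = exp(−0.0012 × 250) = 0.74082
Parallel (user-interface board and alarm module): 1 − (1 − 0.97677)(1 − 0.74082) = 0.99398
Series (occlusion detector, flow sensor, and [0.99398]): 0.94412 × 0.94885 × 0.99398 = 0.890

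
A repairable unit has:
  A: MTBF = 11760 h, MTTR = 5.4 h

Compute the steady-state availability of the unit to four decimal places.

A(A) = MTBF/(MTBF+MTTR) = 11760/(11760+5.4) = 0.9995

0.9995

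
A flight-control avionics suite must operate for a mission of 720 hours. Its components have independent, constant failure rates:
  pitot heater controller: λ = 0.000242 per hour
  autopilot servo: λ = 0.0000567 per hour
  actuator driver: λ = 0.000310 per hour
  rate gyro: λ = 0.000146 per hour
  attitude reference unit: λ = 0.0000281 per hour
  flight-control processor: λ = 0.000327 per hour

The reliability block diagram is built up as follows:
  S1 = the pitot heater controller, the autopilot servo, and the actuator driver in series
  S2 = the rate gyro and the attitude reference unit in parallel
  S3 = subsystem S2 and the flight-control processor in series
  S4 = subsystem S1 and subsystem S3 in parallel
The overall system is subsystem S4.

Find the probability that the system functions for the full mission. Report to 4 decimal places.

0.9250

R(pitot heater controller) = exp(−0.000242 × 720) = 0.840095
R(autopilot servo) = exp(−0.0000567 × 720) = 0.959998
R(actuator driver) = exp(−0.000310 × 720) = 0.799955
R(rate gyro) = exp(−0.000146 × 720) = 0.900216
R(attitude reference unit) = exp(−0.0000281 × 720) = 0.979971
R(flight-control processor) = exp(−0.000327 × 720) = 0.790223
Series (pitot heater controller, autopilot servo, and actuator driver): 0.840095 × 0.959998 × 0.799955 = 0.645155
Parallel (rate gyro and attitude reference unit): 1 − (1 − 0.900216)(1 − 0.979971) = 0.998001
Series ([0.998001] and flight-control processor): 0.998001 × 0.790223 = 0.788643
Parallel ([0.645155] and [0.788643]): 1 − (1 − 0.645155)(1 − 0.788643) = 0.9250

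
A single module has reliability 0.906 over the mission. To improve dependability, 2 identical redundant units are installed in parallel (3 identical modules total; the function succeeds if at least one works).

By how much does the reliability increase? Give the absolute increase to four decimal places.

0.0932

R_before = 0.906
R_after = 1 − (1 − 0.906)^3 = 0.9992
ΔR = 0.9992 − 0.906 = 0.0932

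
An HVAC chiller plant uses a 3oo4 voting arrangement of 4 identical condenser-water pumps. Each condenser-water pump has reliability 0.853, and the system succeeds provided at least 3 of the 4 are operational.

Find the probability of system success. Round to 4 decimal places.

R = Σ_{i=3}^{4} C(4,i) p^i (1−p)^{4−i} with p = 0.853
C(4,3)·0.853^3·0.147^1 = 0.364942
C(4,4)·0.853^4·0.147^0 = 0.529415
Sum = 0.8944

0.8944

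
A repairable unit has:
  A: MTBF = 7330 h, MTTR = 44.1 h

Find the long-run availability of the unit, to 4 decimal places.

0.9940

A(A) = MTBF/(MTBF+MTTR) = 7330/(7330+44.1) = 0.9940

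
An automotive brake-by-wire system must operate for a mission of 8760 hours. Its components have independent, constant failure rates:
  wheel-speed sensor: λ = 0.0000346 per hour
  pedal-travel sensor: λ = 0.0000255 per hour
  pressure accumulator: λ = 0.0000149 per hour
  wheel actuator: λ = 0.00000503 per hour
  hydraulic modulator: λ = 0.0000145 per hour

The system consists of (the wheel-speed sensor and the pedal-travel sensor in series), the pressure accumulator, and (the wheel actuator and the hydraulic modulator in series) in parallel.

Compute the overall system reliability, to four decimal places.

R(wheel-speed sensor) = exp(−0.0000346 × 8760) = 0.738528
R(pedal-travel sensor) = exp(−0.0000255 × 8760) = 0.799811
R(pressure accumulator) = exp(−0.0000149 × 8760) = 0.877635
R(wheel actuator) = exp(−0.00000503 × 8760) = 0.956894
R(hydraulic modulator) = exp(−0.0000145 × 8760) = 0.880716
Series (wheel-speed sensor and pedal-travel sensor): 0.738528 × 0.799811 = 0.590683
Series (wheel actuator and hydraulic modulator): 0.956894 × 0.880716 = 0.842752
Parallel ([0.590683], pressure accumulator, and [0.842752]): 1 − (1 − 0.590683)(1 − 0.877635)(1 − 0.842752) = 0.9921

0.9921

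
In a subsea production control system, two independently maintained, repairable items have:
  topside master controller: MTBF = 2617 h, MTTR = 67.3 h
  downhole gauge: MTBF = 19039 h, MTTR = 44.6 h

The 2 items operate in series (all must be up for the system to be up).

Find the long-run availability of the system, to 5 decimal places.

0.97265

A(topside master controller) = MTBF/(MTBF+MTTR) = 2617/(2617+67.3) = 0.974928
A(downhole gauge) = MTBF/(MTBF+MTTR) = 19039/(19039+44.6) = 0.997663
Series availability: 0.974928 × 0.997663 = 0.97265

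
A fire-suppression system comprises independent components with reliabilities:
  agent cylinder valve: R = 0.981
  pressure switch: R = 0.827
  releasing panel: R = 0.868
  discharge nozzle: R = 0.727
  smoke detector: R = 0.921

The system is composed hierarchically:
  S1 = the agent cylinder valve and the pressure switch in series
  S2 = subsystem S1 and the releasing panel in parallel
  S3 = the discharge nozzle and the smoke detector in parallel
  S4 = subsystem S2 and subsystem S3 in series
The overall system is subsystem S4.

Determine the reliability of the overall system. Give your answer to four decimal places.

Series (agent cylinder valve and pressure switch): 0.981000 × 0.827000 = 0.811287
Parallel ([0.811287] and releasing panel): 1 − (1 − 0.811287)(1 − 0.868000) = 0.975090
Parallel (discharge nozzle and smoke detector): 1 − (1 − 0.727000)(1 − 0.921000) = 0.978433
Series ([0.975090] and [0.978433]): 0.975090 × 0.978433 = 0.9541

0.9541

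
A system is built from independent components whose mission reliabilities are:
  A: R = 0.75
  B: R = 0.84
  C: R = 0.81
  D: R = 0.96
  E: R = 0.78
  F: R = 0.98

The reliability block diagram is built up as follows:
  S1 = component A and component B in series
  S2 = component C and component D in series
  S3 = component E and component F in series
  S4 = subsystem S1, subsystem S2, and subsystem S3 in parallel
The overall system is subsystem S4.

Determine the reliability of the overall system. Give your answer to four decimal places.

Series (A and B): 0.750000 × 0.840000 = 0.630000
Series (C and D): 0.810000 × 0.960000 = 0.777600
Series (E and F): 0.780000 × 0.980000 = 0.764400
Parallel ([0.630000], [0.777600], and [0.764400]): 1 − (1 − 0.630000)(1 − 0.777600)(1 − 0.764400) = 0.9806

0.9806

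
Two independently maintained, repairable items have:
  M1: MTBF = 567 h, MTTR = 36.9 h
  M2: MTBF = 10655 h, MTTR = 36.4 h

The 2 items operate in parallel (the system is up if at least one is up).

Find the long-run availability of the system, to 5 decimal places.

A(M1) = MTBF/(MTBF+MTTR) = 567/(567+36.9) = 0.938897
A(M2) = MTBF/(MTBF+MTTR) = 10655/(10655+36.4) = 0.996595
Parallel availability: 1 − (1 − 0.938897)(1 − 0.996595) = 0.99979

0.99979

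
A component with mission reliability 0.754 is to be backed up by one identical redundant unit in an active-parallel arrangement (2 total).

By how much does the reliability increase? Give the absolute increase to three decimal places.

0.185

R_before = 0.754
R_after = 1 − (1 − 0.754)^2 = 0.939
ΔR = 0.939 − 0.754 = 0.185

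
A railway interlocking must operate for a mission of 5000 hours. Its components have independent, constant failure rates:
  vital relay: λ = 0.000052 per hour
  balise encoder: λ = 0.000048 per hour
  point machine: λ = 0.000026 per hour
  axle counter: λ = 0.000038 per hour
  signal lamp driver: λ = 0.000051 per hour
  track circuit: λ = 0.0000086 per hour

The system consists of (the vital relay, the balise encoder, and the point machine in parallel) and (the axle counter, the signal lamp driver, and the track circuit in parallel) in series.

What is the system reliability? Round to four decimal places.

0.9924

R(vital relay) = exp(−0.000052 × 5000) = 0.771052
R(balise encoder) = exp(−0.000048 × 5000) = 0.786628
R(point machine) = exp(−0.000026 × 5000) = 0.878095
R(axle counter) = exp(−0.000038 × 5000) = 0.826959
R(signal lamp driver) = exp(−0.000051 × 5000) = 0.774916
R(track circuit) = exp(−0.0000086 × 5000) = 0.957911
Parallel (vital relay, balise encoder, and point machine): 1 − (1 − 0.771052)(1 − 0.786628)(1 − 0.878095) = 0.994045
Parallel (axle counter, signal lamp driver, and track circuit): 1 − (1 − 0.826959)(1 − 0.774916)(1 − 0.957911) = 0.998361
Series ([0.994045] and [0.998361]): 0.994045 × 0.998361 = 0.9924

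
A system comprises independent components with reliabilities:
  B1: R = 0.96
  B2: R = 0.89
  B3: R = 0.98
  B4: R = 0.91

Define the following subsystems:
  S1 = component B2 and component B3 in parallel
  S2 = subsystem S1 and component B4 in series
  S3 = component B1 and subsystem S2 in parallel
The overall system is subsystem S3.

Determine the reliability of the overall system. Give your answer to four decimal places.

0.9963

Parallel (B2 and B3): 1 − (1 − 0.890000)(1 − 0.980000) = 0.997800
Series ([0.997800] and B4): 0.997800 × 0.910000 = 0.907998
Parallel (B1 and [0.907998]): 1 − (1 − 0.960000)(1 − 0.907998) = 0.9963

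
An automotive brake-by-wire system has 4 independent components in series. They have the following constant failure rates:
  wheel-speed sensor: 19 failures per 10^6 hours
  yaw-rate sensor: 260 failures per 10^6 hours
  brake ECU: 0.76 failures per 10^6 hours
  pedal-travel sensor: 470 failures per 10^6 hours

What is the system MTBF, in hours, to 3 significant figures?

1330

Series of exponential components: λ_sys = Σ λ_i
λ_sys = 0.000019 + 0.00026 + 0.00000076 + 0.00047 = 7.4976e-04 /h
MTBF = 1 / λ_sys = 1330 h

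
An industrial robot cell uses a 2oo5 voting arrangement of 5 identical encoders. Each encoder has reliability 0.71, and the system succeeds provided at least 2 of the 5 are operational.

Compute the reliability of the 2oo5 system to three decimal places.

R = Σ_{i=2}^{5} C(5,i) p^i (1−p)^{5−i} with p = 0.71
C(5,2)·0.71^2·0.29^3 = 0.12294
C(5,3)·0.71^3·0.29^2 = 0.30100
C(5,4)·0.71^4·0.29^1 = 0.36847
C(5,5)·0.71^5·0.29^0 = 0.18042
Sum = 0.973

0.973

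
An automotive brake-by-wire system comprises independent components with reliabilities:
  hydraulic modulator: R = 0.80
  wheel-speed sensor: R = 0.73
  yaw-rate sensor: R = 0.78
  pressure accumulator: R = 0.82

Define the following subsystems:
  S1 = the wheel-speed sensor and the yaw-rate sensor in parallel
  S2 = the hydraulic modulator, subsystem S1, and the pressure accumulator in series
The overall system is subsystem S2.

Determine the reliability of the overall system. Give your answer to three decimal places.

0.617

Parallel (wheel-speed sensor and yaw-rate sensor): 1 − (1 − 0.73000)(1 − 0.78000) = 0.94060
Series (hydraulic modulator, [0.94060], and pressure accumulator): 0.80000 × 0.94060 × 0.82000 = 0.617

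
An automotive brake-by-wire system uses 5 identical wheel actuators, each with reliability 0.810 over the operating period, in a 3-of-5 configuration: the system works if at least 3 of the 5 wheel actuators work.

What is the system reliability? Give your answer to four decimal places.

R = Σ_{i=3}^{5} C(5,i) p^i (1−p)^{5−i} with p = 0.810
C(5,3)·0.810^3·0.190^2 = 0.191850
C(5,4)·0.810^4·0.190^1 = 0.408944
C(5,5)·0.810^5·0.190^0 = 0.348678
Sum = 0.9495

0.9495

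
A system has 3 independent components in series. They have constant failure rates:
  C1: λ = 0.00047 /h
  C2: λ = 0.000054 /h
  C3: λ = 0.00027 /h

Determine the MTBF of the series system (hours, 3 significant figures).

1260

Series of exponential components: λ_sys = Σ λ_i
λ_sys = 0.00047 + 0.000054 + 0.00027 = 7.9400e-04 /h
MTBF = 1 / λ_sys = 1260 h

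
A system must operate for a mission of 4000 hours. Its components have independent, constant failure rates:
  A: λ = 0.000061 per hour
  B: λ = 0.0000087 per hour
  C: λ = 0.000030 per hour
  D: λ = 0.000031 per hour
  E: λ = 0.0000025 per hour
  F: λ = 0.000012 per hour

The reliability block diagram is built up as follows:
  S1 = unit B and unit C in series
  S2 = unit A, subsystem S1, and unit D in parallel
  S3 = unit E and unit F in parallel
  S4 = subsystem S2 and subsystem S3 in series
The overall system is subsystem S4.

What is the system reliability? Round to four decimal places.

R(A) = exp(−0.000061 × 4000) = 0.783488
R(B) = exp(−0.0000087 × 4000) = 0.965799
R(C) = exp(−0.000030 × 4000) = 0.886920
R(D) = exp(−0.000031 × 4000) = 0.883380
R(E) = exp(−0.0000025 × 4000) = 0.990050
R(F) = exp(−0.000012 × 4000) = 0.953134
Series (B and C): 0.965799 × 0.886920 = 0.856586
Parallel (A, [0.856586], and D): 1 − (1 − 0.783488)(1 − 0.856586)(1 − 0.883380) = 0.996379
Parallel (E and F): 1 − (1 − 0.990050)(1 − 0.953134) = 0.999534
Series ([0.996379] and [0.999534]): 0.996379 × 0.999534 = 0.9959

0.9959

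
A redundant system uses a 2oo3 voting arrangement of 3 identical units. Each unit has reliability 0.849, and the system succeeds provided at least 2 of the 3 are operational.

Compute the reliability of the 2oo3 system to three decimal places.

0.938

R = Σ_{i=2}^{3} C(3,i) p^i (1−p)^{3−i} with p = 0.849
C(3,2)·0.849^2·0.151^1 = 0.32652
C(3,3)·0.849^3·0.151^0 = 0.61196
Sum = 0.938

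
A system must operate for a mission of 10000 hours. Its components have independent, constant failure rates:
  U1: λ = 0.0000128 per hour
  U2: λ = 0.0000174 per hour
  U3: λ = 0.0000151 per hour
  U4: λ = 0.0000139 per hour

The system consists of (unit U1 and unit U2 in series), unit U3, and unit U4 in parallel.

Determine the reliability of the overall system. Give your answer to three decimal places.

0.995

R(U1) = exp(−0.0000128 × 10000) = 0.87985
R(U2) = exp(−0.0000174 × 10000) = 0.84030
R(U3) = exp(−0.0000151 × 10000) = 0.85985
R(U4) = exp(−0.0000139 × 10000) = 0.87023
Series (U1 and U2): 0.87985 × 0.84030 = 0.73934
Parallel ([0.73934], U3, and U4): 1 − (1 − 0.73934)(1 − 0.85985)(1 − 0.87023) = 0.995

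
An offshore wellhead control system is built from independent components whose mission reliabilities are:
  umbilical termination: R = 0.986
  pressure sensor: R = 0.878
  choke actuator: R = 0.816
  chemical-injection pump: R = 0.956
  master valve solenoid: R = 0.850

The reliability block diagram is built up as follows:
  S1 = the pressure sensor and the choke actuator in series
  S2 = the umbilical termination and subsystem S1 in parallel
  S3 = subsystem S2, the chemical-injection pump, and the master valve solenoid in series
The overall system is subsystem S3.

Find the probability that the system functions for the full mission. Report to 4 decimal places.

Series (pressure sensor and choke actuator): 0.878000 × 0.816000 = 0.716448
Parallel (umbilical termination and [0.716448]): 1 − (1 − 0.986000)(1 − 0.716448) = 0.996030
Series ([0.996030], chemical-injection pump, and master valve solenoid): 0.996030 × 0.956000 × 0.850000 = 0.8094

0.8094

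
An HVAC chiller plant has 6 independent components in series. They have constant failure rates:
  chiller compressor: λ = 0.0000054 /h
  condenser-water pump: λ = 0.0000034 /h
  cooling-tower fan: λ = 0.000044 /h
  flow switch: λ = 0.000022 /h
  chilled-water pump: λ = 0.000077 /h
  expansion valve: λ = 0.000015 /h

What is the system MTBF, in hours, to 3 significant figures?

Series of exponential components: λ_sys = Σ λ_i
λ_sys = 0.0000054 + 0.0000034 + 0.000044 + 0.000022 + 0.000077 + 0.000015 = 1.6680e-04 /h
MTBF = 1 / λ_sys = 6000 h

6000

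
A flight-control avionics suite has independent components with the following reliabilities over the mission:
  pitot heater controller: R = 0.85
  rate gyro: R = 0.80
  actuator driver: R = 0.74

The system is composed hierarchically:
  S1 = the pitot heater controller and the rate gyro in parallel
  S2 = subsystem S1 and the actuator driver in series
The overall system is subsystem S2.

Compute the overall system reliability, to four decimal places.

0.7178

Parallel (pitot heater controller and rate gyro): 1 − (1 − 0.850000)(1 − 0.800000) = 0.970000
Series ([0.970000] and actuator driver): 0.970000 × 0.740000 = 0.7178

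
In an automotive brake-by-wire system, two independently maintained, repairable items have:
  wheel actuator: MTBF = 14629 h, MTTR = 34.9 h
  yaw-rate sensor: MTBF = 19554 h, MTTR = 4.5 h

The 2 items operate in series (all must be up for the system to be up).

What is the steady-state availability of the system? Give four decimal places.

A(wheel actuator) = MTBF/(MTBF+MTTR) = 14629/(14629+34.9) = 0.997620
A(yaw-rate sensor) = MTBF/(MTBF+MTTR) = 19554/(19554+4.5) = 0.999770
Series availability: 0.997620 × 0.999770 = 0.9974

0.9974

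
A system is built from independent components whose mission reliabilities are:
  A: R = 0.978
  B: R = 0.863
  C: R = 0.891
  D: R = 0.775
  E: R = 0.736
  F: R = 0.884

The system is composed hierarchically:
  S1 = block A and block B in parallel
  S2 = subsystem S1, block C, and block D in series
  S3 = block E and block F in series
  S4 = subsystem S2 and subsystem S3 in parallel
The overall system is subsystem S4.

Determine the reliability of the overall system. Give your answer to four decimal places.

0.8911

Parallel (A and B): 1 − (1 − 0.978000)(1 − 0.863000) = 0.996986
Series ([0.996986], C, and D): 0.996986 × 0.891000 × 0.775000 = 0.688444
Series (E and F): 0.736000 × 0.884000 = 0.650624
Parallel ([0.688444] and [0.650624]): 1 − (1 − 0.688444)(1 − 0.650624) = 0.8911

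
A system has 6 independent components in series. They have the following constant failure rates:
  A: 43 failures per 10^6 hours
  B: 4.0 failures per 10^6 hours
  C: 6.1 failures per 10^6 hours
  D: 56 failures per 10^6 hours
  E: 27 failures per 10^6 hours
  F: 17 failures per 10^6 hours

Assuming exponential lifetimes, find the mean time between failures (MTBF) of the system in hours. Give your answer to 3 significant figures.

6530

Series of exponential components: λ_sys = Σ λ_i
λ_sys = 0.000043 + 0.0000040 + 0.0000061 + 0.000056 + 0.000027 + 0.000017 = 1.5310e-04 /h
MTBF = 1 / λ_sys = 6530 h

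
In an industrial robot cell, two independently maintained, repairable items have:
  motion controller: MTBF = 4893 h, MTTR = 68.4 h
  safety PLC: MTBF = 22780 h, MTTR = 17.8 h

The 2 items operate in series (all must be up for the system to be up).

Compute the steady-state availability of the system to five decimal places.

A(motion controller) = MTBF/(MTBF+MTTR) = 4893/(4893+68.4) = 0.986214
A(safety PLC) = MTBF/(MTBF+MTTR) = 22780/(22780+17.8) = 0.999219
Series availability: 0.986214 × 0.999219 = 0.98544

0.98544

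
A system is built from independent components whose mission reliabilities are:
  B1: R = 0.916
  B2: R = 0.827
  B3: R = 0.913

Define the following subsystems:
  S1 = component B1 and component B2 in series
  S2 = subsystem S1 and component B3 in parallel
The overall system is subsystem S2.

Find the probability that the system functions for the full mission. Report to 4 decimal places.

0.9789

Series (B1 and B2): 0.916000 × 0.827000 = 0.757532
Parallel ([0.757532] and B3): 1 − (1 − 0.757532)(1 − 0.913000) = 0.9789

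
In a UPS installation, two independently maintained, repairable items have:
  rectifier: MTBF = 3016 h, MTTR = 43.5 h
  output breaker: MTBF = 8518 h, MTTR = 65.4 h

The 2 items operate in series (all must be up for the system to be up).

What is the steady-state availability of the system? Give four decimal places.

0.9783

A(rectifier) = MTBF/(MTBF+MTTR) = 3016/(3016+43.5) = 0.985782
A(output breaker) = MTBF/(MTBF+MTTR) = 8518/(8518+65.4) = 0.992381
Series availability: 0.985782 × 0.992381 = 0.9783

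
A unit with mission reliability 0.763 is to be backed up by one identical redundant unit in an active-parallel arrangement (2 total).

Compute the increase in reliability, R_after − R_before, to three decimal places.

R_before = 0.763
R_after = 1 − (1 − 0.763)^2 = 0.944
ΔR = 0.944 − 0.763 = 0.181

0.181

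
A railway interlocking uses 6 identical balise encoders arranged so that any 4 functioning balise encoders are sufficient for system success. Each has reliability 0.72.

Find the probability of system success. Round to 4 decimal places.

R = Σ_{i=4}^{6} C(6,i) p^i (1−p)^{6−i} with p = 0.72
C(6,4)·0.72^4·0.28^2 = 0.316037
C(6,5)·0.72^5·0.28^1 = 0.325066
C(6,6)·0.72^6·0.28^0 = 0.139314
Sum = 0.7804

0.7804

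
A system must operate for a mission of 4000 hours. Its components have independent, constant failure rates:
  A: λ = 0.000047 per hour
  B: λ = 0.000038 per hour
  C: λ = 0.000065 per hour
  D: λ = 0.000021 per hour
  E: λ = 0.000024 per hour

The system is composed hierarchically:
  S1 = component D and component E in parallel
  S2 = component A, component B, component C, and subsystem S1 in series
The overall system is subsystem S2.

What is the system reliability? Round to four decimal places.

R(A) = exp(−0.000047 × 4000) = 0.828615
R(B) = exp(−0.000038 × 4000) = 0.858988
R(C) = exp(−0.000065 × 4000) = 0.771052
R(D) = exp(−0.000021 × 4000) = 0.919431
R(E) = exp(−0.000024 × 4000) = 0.908464
Parallel (D and E): 1 − (1 − 0.919431)(1 − 0.908464) = 0.992625
Series (A, B, C, and [0.992625]): 0.828615 × 0.858988 × 0.771052 × 0.992625 = 0.5448

0.5448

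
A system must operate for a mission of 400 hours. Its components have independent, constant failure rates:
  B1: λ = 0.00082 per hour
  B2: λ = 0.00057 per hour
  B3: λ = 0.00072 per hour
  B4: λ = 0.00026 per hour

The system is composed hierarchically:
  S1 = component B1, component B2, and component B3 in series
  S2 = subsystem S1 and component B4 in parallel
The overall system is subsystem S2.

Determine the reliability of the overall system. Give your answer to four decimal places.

0.9437

R(B1) = exp(−0.00082 × 400) = 0.720363
R(B2) = exp(−0.00057 × 400) = 0.796124
R(B3) = exp(−0.00072 × 400) = 0.749762
R(B4) = exp(−0.00026 × 400) = 0.901225
Series (B1, B2, and B3): 0.720363 × 0.796124 × 0.749762 = 0.429987
Parallel ([0.429987] and B4): 1 − (1 − 0.429987)(1 − 0.901225) = 0.9437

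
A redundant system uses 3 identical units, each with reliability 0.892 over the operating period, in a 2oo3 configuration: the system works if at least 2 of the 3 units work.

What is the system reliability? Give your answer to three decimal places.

R = Σ_{i=2}^{3} C(3,i) p^i (1−p)^{3−i} with p = 0.892
C(3,2)·0.892^2·0.108^1 = 0.25780
C(3,3)·0.892^3·0.108^0 = 0.70973
Sum = 0.968

0.968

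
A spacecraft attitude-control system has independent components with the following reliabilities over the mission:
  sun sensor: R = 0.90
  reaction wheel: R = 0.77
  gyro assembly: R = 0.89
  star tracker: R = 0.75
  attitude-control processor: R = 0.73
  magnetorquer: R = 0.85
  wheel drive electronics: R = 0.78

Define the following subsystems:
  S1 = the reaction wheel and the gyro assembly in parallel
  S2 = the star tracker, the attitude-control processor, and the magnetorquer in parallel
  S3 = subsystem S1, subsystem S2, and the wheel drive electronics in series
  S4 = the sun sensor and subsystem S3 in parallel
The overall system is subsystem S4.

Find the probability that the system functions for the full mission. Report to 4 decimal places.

0.9753

Parallel (reaction wheel and gyro assembly): 1 − (1 − 0.770000)(1 − 0.890000) = 0.974700
Parallel (star tracker, attitude-control processor, and magnetorquer): 1 − (1 − 0.750000)(1 − 0.730000)(1 − 0.850000) = 0.989875
Series ([0.974700], [0.989875], and wheel drive electronics): 0.974700 × 0.989875 × 0.780000 = 0.752568
Parallel (sun sensor and [0.752568]): 1 − (1 − 0.900000)(1 − 0.752568) = 0.9753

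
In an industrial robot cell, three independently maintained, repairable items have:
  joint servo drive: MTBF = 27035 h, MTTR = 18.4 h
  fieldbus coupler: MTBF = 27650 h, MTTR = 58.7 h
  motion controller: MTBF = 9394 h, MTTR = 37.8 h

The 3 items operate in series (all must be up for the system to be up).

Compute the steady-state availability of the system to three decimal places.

0.993

A(joint servo drive) = MTBF/(MTBF+MTTR) = 27035/(27035+18.4) = 0.999320
A(fieldbus coupler) = MTBF/(MTBF+MTTR) = 27650/(27650+58.7) = 0.997882
A(motion controller) = MTBF/(MTBF+MTTR) = 9394/(9394+37.8) = 0.995992
Series availability: 0.999320 × 0.997882 × 0.995992 = 0.993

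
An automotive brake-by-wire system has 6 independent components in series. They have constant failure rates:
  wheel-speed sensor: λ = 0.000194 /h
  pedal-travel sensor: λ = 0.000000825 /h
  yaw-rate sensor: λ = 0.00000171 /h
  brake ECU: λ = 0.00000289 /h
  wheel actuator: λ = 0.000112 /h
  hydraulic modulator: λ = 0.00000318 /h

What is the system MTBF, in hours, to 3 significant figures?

Series of exponential components: λ_sys = Σ λ_i
λ_sys = 0.000194 + 0.000000825 + 0.00000171 + 0.00000289 + 0.000112 + 0.00000318 = 3.1460e-04 /h
MTBF = 1 / λ_sys = 3180 h

3180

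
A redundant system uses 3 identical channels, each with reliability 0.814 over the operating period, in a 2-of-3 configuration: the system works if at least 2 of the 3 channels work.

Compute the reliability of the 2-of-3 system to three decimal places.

0.909

R = Σ_{i=2}^{3} C(3,i) p^i (1−p)^{3−i} with p = 0.814
C(3,2)·0.814^2·0.186^1 = 0.36973
C(3,3)·0.814^3·0.186^0 = 0.53935
Sum = 0.909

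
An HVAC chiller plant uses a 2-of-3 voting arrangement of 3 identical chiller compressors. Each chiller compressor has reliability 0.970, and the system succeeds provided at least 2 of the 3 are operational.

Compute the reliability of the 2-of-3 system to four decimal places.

R = Σ_{i=2}^{3} C(3,i) p^i (1−p)^{3−i} with p = 0.970
C(3,2)·0.970^2·0.030^1 = 0.084681
C(3,3)·0.970^3·0.030^0 = 0.912673
Sum = 0.9974

0.9974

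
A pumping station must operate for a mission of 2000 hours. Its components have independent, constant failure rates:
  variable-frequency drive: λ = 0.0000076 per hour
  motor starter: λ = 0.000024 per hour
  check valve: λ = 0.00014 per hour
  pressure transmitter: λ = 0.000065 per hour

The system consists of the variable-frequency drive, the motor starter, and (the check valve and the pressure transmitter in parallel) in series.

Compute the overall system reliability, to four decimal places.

R(variable-frequency drive) = exp(−0.0000076 × 2000) = 0.984915
R(motor starter) = exp(−0.000024 × 2000) = 0.953134
R(check valve) = exp(−0.00014 × 2000) = 0.755784
R(pressure transmitter) = exp(−0.000065 × 2000) = 0.878095
Parallel (check valve and pressure transmitter): 1 − (1 − 0.755784)(1 − 0.878095) = 0.970229
Series (variable-frequency drive, motor starter, and [0.970229]): 0.984915 × 0.953134 × 0.970229 = 0.9108

0.9108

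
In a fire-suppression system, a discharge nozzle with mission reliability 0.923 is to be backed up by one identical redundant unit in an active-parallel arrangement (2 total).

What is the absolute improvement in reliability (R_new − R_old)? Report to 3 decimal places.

R_before = 0.923
R_after = 1 − (1 − 0.923)^2 = 0.994
ΔR = 0.994 − 0.923 = 0.071

0.071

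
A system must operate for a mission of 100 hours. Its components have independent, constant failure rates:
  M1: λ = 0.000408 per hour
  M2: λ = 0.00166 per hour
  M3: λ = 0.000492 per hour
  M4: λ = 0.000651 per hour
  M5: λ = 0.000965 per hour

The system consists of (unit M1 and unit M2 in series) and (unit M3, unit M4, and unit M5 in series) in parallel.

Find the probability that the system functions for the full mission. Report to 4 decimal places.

0.9645

R(M1) = exp(−0.000408 × 100) = 0.960021
R(M2) = exp(−0.00166 × 100) = 0.847046
R(M3) = exp(−0.000492 × 100) = 0.951991
R(M4) = exp(−0.000651 × 100) = 0.936974
R(M5) = exp(−0.000965 × 100) = 0.908010
Series (M1 and M2): 0.960021 × 0.847046 = 0.813182
Series (M3, M4, and M5): 0.951991 × 0.936974 × 0.908010 = 0.809937
Parallel ([0.813182] and [0.809937]): 1 − (1 − 0.813182)(1 − 0.809937) = 0.9645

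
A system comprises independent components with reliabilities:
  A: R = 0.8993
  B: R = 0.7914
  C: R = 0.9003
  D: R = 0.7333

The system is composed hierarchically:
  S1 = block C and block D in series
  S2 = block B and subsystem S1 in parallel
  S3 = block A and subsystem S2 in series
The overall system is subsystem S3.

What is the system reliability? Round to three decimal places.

Series (C and D): 0.90030 × 0.73330 = 0.66019
Parallel (B and [0.66019]): 1 − (1 − 0.79140)(1 − 0.66019) = 0.92912
Series (A and [0.92912]): 0.89930 × 0.92912 = 0.836

0.836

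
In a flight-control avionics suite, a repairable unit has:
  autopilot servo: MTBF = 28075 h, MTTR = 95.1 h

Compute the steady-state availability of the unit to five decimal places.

A(autopilot servo) = MTBF/(MTBF+MTTR) = 28075/(28075+95.1) = 0.99662

0.99662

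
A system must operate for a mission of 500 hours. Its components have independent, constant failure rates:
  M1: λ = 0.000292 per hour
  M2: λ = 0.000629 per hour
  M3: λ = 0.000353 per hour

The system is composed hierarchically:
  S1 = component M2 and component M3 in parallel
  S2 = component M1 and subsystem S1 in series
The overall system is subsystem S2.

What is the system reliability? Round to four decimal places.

R(M1) = exp(−0.000292 × 500) = 0.864158
R(M2) = exp(−0.000629 × 500) = 0.730154
R(M3) = exp(−0.000353 × 500) = 0.838199
Parallel (M2 and M3): 1 − (1 − 0.730154)(1 − 0.838199) = 0.956339
Series (M1 and [0.956339]): 0.864158 × 0.956339 = 0.8264

0.8264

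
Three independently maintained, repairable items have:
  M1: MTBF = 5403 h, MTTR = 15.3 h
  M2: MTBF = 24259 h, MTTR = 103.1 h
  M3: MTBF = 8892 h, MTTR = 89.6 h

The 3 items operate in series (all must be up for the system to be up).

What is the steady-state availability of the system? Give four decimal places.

0.9831

A(M1) = MTBF/(MTBF+MTTR) = 5403/(5403+15.3) = 0.997176
A(M2) = MTBF/(MTBF+MTTR) = 24259/(24259+103.1) = 0.995768
A(M3) = MTBF/(MTBF+MTTR) = 8892/(8892+89.6) = 0.990024
Series availability: 0.997176 × 0.995768 × 0.990024 = 0.9831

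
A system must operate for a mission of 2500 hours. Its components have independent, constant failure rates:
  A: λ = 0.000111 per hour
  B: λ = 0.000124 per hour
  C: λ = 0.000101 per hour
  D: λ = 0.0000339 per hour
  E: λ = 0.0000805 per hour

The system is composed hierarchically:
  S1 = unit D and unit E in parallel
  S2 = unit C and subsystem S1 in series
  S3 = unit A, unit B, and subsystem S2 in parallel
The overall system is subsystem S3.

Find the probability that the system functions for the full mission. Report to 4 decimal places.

R(A) = exp(−0.000111 × 2500) = 0.757676
R(B) = exp(−0.000124 × 2500) = 0.733447
R(C) = exp(−0.000101 × 2500) = 0.776856
R(D) = exp(−0.0000339 × 2500) = 0.918742
R(E) = exp(−0.0000805 × 2500) = 0.817708
Parallel (D and E): 1 − (1 − 0.918742)(1 − 0.817708) = 0.985187
Series (C and [0.985187]): 0.776856 × 0.985187 = 0.765348
Parallel (A, B, and [0.765348]): 1 − (1 − 0.757676)(1 − 0.733447)(1 − 0.765348) = 0.9848

0.9848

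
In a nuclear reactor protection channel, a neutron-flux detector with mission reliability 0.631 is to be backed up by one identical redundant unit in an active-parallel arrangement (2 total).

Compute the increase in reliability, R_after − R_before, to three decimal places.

R_before = 0.631
R_after = 1 − (1 − 0.631)^2 = 0.864
ΔR = 0.864 − 0.631 = 0.233

0.233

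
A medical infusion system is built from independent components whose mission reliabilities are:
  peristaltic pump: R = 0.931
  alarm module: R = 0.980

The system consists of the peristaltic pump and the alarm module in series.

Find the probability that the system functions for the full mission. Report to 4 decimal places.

Series (peristaltic pump and alarm module): 0.931000 × 0.980000 = 0.9124

0.9124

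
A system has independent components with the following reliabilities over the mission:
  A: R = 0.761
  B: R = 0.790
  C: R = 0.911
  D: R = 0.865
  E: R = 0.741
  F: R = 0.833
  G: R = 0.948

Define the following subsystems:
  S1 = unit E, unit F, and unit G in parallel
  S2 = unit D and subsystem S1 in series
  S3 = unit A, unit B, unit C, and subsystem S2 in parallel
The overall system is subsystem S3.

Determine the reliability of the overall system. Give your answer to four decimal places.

Parallel (E, F, and G): 1 − (1 − 0.741000)(1 − 0.833000)(1 − 0.948000) = 0.997751
Series (D and [0.997751]): 0.865000 × 0.997751 = 0.863055
Parallel (A, B, C, and [0.863055]): 1 − (1 − 0.761000)(1 − 0.790000)(1 − 0.911000)(1 − 0.863055) = 0.9994

0.9994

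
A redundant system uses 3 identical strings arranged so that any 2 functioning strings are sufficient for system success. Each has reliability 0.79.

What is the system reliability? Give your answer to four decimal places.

0.8862

R = Σ_{i=2}^{3} C(3,i) p^i (1−p)^{3−i} with p = 0.79
C(3,2)·0.79^2·0.21^1 = 0.393183
C(3,3)·0.79^3·0.21^0 = 0.493039
Sum = 0.8862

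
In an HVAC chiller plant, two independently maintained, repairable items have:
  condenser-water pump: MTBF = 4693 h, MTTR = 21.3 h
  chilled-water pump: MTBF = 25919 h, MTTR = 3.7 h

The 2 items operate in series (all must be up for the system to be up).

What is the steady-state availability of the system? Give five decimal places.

A(condenser-water pump) = MTBF/(MTBF+MTTR) = 4693/(4693+21.3) = 0.995482
A(chilled-water pump) = MTBF/(MTBF+MTTR) = 25919/(25919+3.7) = 0.999857
Series availability: 0.995482 × 0.999857 = 0.99534

0.99534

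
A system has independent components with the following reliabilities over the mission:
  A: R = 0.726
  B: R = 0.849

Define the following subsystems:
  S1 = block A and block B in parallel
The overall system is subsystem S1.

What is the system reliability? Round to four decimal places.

Parallel (A and B): 1 − (1 − 0.726000)(1 − 0.849000) = 0.9586

0.9586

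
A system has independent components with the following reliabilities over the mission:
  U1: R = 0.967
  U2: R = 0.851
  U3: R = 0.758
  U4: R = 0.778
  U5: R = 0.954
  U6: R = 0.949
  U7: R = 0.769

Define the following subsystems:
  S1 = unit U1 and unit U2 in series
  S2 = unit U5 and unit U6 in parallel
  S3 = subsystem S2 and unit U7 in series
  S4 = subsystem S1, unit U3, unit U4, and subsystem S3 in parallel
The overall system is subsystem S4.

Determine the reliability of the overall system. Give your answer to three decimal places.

Series (U1 and U2): 0.96700 × 0.85100 = 0.82292
Parallel (U5 and U6): 1 − (1 − 0.95400)(1 − 0.94900) = 0.99765
Series ([0.99765] and U7): 0.99765 × 0.76900 = 0.76719
Parallel ([0.82292], U3, U4, and [0.76719]): 1 − (1 − 0.82292)(1 − 0.75800)(1 − 0.77800)(1 − 0.76719) = 0.998

0.998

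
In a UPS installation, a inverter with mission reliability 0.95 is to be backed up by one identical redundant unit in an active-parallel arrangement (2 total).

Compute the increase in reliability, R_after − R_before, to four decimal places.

0.0475

R_before = 0.95
R_after = 1 − (1 − 0.95)^2 = 0.9975
ΔR = 0.9975 − 0.95 = 0.0475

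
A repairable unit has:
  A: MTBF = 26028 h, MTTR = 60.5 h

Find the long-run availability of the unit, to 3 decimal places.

A(A) = MTBF/(MTBF+MTTR) = 26028/(26028+60.5) = 0.998

0.998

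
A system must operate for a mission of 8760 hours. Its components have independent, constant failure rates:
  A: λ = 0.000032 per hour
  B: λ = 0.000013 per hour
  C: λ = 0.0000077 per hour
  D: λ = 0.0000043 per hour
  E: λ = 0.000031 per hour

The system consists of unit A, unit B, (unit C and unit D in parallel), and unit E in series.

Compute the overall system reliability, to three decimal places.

0.513

R(A) = exp(−0.000032 × 8760) = 0.75554
R(B) = exp(−0.000013 × 8760) = 0.89237
R(C) = exp(−0.0000077 × 8760) = 0.93477
R(D) = exp(−0.0000043 × 8760) = 0.96303
R(E) = exp(−0.000031 × 8760) = 0.76219
Parallel (C and D): 1 − (1 − 0.93477)(1 − 0.96303) = 0.99759
Series (A, B, [0.99759], and E): 0.75554 × 0.89237 × 0.99759 × 0.76219 = 0.513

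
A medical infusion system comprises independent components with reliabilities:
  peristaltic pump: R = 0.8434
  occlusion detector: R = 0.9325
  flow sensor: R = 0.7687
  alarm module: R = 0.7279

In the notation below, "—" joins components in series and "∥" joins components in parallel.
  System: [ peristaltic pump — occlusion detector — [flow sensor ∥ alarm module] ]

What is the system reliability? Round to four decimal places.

0.7370

Parallel (flow sensor and alarm module): 1 − (1 − 0.768700)(1 − 0.727900) = 0.937063
Series (peristaltic pump, occlusion detector, and [0.937063]): 0.843400 × 0.932500 × 0.937063 = 0.7370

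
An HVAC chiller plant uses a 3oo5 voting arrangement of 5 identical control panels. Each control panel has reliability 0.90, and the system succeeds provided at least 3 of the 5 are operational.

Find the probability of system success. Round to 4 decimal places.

0.9914

R = Σ_{i=3}^{5} C(5,i) p^i (1−p)^{5−i} with p = 0.90
C(5,3)·0.90^3·0.10^2 = 0.072900
C(5,4)·0.90^4·0.10^1 = 0.328050
C(5,5)·0.90^5·0.10^0 = 0.590490
Sum = 0.9914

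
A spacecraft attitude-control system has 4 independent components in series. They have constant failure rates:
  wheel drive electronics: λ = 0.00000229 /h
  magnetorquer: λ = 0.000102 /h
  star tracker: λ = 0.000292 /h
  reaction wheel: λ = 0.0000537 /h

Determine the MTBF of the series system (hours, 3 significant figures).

2220

Series of exponential components: λ_sys = Σ λ_i
λ_sys = 0.00000229 + 0.000102 + 0.000292 + 0.0000537 = 4.4999e-04 /h
MTBF = 1 / λ_sys = 2220 h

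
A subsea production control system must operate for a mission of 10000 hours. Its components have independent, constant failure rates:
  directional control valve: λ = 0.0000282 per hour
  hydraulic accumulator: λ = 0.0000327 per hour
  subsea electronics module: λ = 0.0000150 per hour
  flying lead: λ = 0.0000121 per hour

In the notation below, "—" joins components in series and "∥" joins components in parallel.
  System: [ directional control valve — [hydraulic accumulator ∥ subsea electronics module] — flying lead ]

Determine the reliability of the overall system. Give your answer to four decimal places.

R(directional control valve) = exp(−0.0000282 × 10000) = 0.754274
R(hydraulic accumulator) = exp(−0.0000327 × 10000) = 0.721084
R(subsea electronics module) = exp(−0.0000150 × 10000) = 0.860708
R(flying lead) = exp(−0.0000121 × 10000) = 0.886034
Parallel (hydraulic accumulator and subsea electronics module): 1 − (1 − 0.721084)(1 − 0.860708) = 0.961149
Series (directional control valve, [0.961149], and flying lead): 0.754274 × 0.961149 × 0.886034 = 0.6423

0.6423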